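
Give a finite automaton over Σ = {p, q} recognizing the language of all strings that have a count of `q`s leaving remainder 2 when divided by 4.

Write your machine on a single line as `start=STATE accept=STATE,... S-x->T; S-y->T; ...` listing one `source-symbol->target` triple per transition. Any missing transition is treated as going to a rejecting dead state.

The only thing that matters is how many `q`s have appeared, reduced mod 4. Use one state per residue: S0 for 0, …, S3 for 3. Reading `q` moves to the next residue; anything else stays put. S2 is accepting.
4 states suffice.
        p   q  
>  S0   S0  S1 
   S1   S1  S2 
 * S2   S2  S3 
   S3   S3  S0 
(> = start, * = accepting)

start=S0; accept=S2; S0-p->S0; S0-q->S1; S1-p->S1; S1-q->S2; S2-p->S2; S2-q->S3; S3-p->S3; S3-q->S0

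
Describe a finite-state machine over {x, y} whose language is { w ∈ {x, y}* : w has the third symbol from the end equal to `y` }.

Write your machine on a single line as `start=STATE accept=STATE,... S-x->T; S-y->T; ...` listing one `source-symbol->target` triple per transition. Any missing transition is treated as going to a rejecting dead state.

Because acceptance depends on a position counted from the end, the machine has to buffer the most recent 3 symbols. Make each state the string of the last up-to-3 symbols read; on input `x` shift the window left and append `x`. Accept when the buffered window has length 3 and begins with `y`.
          x    y  
>  q0     q1   q2 
   q1     q3   q4 
   q2     q5   q6 
   q3     q7   q8 
   q4     q9  q10 
   q5    q11  q12 
   q6    q13  q14 
   q7     q7   q8 
   q8     q9  q10 
   q9    q11  q12 
   q10   q13  q14 
 * q11    q7   q8 
 * q12    q9  q10 
 * q13   q11  q12 
 * q14   q13  q14 
(> = start, * = accepting)

start=q0; accept=q11,q12,q13,q14; q0-x->q1; q0-y->q2; q1-x->q3; q1-y->q4; q2-x->q5; q2-y->q6; q3-x->q7; q3-y->q8; q4-x->q9; q4-y->q10; q5-x->q11; q5-y->q12; q6-x->q13; q6-y->q14; q7-x->q7; q7-y->q8; q8-x->q9; q8-y->q10; q9-x->q11; q9-y->q12; q10-x->q13; q10-y->q14; q11-x->q7; q11-y->q8; q12-x->q9; q12-y->q10; q13-x->q11; q13-y->q12; q14-x->q13; q14-y->q14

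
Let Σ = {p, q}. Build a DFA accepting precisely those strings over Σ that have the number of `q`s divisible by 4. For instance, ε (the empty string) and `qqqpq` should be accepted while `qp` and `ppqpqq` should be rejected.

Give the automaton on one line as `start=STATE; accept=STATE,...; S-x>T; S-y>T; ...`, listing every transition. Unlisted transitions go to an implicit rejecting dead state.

The only thing that matters is how many `q`s have appeared, reduced mod 4. Use one state per residue: S0 for 0, …, S3 for 3. Reading `q` moves to the next residue; anything else stays put. S0 is accepting.
        p   q  
>* S0   S0  S1 
   S1   S1  S2 
   S2   S2  S3 
   S3   S3  S0 
(> = start, * = accepting)

start=S0; accept=S0; S0-p>S0; S0-q>S1; S1-p>S1; S1-q>S2; S2-p>S2; S2-q>S3; S3-p>S3; S3-q>S0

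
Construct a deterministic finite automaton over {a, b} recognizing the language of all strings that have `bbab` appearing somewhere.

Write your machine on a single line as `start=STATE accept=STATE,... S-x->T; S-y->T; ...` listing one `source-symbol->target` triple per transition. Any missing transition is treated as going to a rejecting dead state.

start=q0; accept=q4; q0-a->q0; q0-b->q1; q1-a->q0; q1-b->q2; q2-a->q3; q2-b->q2; q3-a->q0; q3-b->q4; q4-a->q4; q4-b->q4

Track how much of `bbab` has been matched so far: state q0 is no progress, q4 is the absorbing accept state reached once `bbab` has occurred. Intermediate states record partial matches; on a mismatch, fall back to the longest reusable overlap.
5 states suffice.
        a   b  
>  q0   q0  q1 
   q1   q0  q2 
   q2   q3  q2 
   q3   q0  q4 
 * q4   q4  q4 
(> = start, * = accepting)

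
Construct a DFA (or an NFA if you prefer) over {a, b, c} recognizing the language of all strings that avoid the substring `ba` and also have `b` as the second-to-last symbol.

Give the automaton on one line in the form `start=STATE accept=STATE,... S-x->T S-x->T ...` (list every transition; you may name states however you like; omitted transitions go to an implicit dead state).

Run two small machines in parallel and take their product. One (3 states) tracks partial matches of the forbidden pattern `ba`; the other (13 states) tracks the last 2 symbols read. Each combined state is a pair, one component from each; accept when both components accept.
A 21-state machine:
          a    b    c  
>  q0     q1   q2   q3 
   q1     q4   q5   q6 
   q2     q7   q8   q9 
   q3    q10  q11  q12 
   q4     q4   q5   q6 
   q5     q7   q8   q9 
   q6    q10  q11  q12 
   q7    q13  q14  q15 
 * q8     q7   q8   q9 
 * q9    q10  q11  q12 
   q10    q4   q5   q6 
   q11    q7   q8   q9 
   q12   q10  q11  q12 
   q13   q13  q14  q15 
   q14    q7  q16  q17 
   q15   q18  q19  q20 
   q16    q7  q16  q17 
   q17   q18  q19  q20 
   q18   q13  q14  q15 
   q19    q7  q16  q17 
   q20   q18  q19  q20 
(> = start, * = accepting)

start=q0 accept=q8,q9 q0-a->q1 q0-b->q2 q0-c->q3 q1-a->q4 q1-b->q5 q1-c->q6 q2-a->q7 q2-b->q8 q2-c->q9 q3-a->q10 q3-b->q11 q3-c->q12 q4-a->q4 q4-b->q5 q4-c->q6 q5-a->q7 q5-b->q8 q5-c->q9 q6-a->q10 q6-b->q11 q6-c->q12 q7-a->q13 q7-b->q14 q7-c->q15 q8-a->q7 q8-b->q8 q8-c->q9 q9-a->q10 q9-b->q11 q9-c->q12 q10-a->q4 q10-b->q5 q10-c->q6 q11-a->q7 q11-b->q8 q11-c->q9 q12-a->q10 q12-b->q11 q12-c->q12 q13-a->q13 q13-b->q14 q13-c->q15 q14-a->q7 q14-b->q16 q14-c->q17 q15-a->q18 q15-b->q19 q15-c->q20 q16-a->q7 q16-b->q16 q16-c->q17 q17-a->q18 q17-b->q19 q17-c->q20 q18-a->q13 q18-b->q14 q18-c->q15 q19-a->q7 q19-b->q16 q19-c->q17 q20-a->q18 q20-b->q19 q20-c->q20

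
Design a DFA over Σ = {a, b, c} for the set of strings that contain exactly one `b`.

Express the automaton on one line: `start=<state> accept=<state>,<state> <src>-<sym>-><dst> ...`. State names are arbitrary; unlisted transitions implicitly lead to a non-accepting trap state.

start=q0 accept=q1 q0-a->q0 q0-b->q1 q0-c->q0 q1-a->q1 q1-b->q2 q1-c->q1 q2-a->q2 q2-b->q2 q2-c->q2

Count `b`s, saturating at 2: state q0 means no `b` yet, q1 means one `b` seen, q2 means more than one. Each `b` increments (capped at q2); other symbols loop. Accept from {q1}.
        a   b   c  
>  q0   q0  q1  q0 
 * q1   q1  q2  q1 
   q2   q2  q2  q2 
(> = start, * = accepting)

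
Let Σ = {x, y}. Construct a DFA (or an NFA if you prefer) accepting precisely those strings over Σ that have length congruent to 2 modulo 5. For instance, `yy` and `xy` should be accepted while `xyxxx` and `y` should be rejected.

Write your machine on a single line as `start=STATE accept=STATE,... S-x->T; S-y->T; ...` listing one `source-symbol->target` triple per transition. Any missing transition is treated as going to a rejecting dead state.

start=s0; accept=s2; s0-x->s1; s0-y->s1; s1-x->s2; s1-y->s2; s2-x->s3; s2-y->s3; s3-x->s4; s3-y->s4; s4-x->s0; s4-y->s0

Count input length modulo 5: every symbol advances one step around the cycle s0 → s1 → s2 → s3 → s4 → s0. Accept at s2.
5 states suffice.
        x   y  
>  s0   s1  s1 
   s1   s2  s2 
 * s2   s3  s3 
   s3   s4  s4 
   s4   s0  s0 
(> = start, * = accepting)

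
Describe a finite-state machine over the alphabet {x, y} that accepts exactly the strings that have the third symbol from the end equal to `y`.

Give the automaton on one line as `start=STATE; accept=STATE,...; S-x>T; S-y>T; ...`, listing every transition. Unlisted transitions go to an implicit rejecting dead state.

A DFA must remember the last 3 symbols (since which symbol is third-to-last isn't known until the input ends). Use one state per possible window of the last ≤3 symbols; accept from those whose window starts with `y`.
With 15 states:
          x    y  
>  q0     q1   q2 
   q1     q3   q4 
   q2     q5   q6 
   q3     q7   q8 
   q4     q9  q10 
   q5    q11  q12 
   q6    q13  q14 
   q7     q7   q8 
   q8     q9  q10 
   q9    q11  q12 
   q10   q13  q14 
 * q11    q7   q8 
 * q12    q9  q10 
 * q13   q11  q12 
 * q14   q13  q14 
(> = start, * = accepting)

start=q0; accept=q11,q12,q13,q14; q0-x>q1; q0-y>q2; q1-x>q3; q1-y>q4; q2-x>q5; q2-y>q6; q3-x>q7; q3-y>q8; q4-x>q9; q4-y>q10; q5-x>q11; q5-y>q12; q6-x>q13; q6-y>q14; q7-x>q7; q7-y>q8; q8-x>q9; q8-y>q10; q9-x>q11; q9-y>q12; q10-x>q13; q10-y>q14; q11-x>q7; q11-y>q8; q12-x>q9; q12-y>q10; q13-x>q11; q13-y>q12; q14-x>q13; q14-y>q14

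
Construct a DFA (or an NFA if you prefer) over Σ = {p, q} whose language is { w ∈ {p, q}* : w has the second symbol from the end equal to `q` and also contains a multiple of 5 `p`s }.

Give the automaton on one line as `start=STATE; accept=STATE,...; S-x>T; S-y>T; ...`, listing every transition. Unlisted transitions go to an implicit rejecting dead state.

start=A; accept=E,I; A-p>B; A-q>C; B-p>D; B-q>B; C-p>B; C-q>E; D-p>F; D-q>D; E-p>B; E-q>E; F-p>G; F-q>F; G-p>A; G-q>H; H-p>I; H-q>H; I-p>B; I-q>C

Build one automaton per condition and run them in lockstep. One (7 states) tracks the last 2 symbols read; the other (5 states) tracks the count of `p`s modulo 5. Each combined state is a pair, one component from each; accept when both components accept. After merging equivalent states the machine shrinks.
A 9-state machine:
       p  q 
>  A   B  C 
   B   D  B 
   C   B  E 
   D   F  D 
 * E   B  E 
   F   G  F 
   G   A  H 
   H   I  H 
 * I   B  C 
(> = start, * = accepting)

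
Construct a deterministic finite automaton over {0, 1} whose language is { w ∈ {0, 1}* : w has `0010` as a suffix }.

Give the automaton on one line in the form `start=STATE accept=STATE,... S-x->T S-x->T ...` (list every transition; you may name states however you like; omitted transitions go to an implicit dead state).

start=S0 accept=S4 S0-0->S1 S0-1->S0 S1-0->S2 S1-1->S0 S2-0->S2 S2-1->S3 S3-0->S4 S3-1->S0 S4-0->S2 S4-1->S0

Let each state record the length of the longest suffix of the input read so far that is also a prefix of `0010`. S1 means the last symbol is `0`; S2 means the last 2 symbols are `00`; S3 means the last 3 symbols are `001`; S4 means the last 4 symbols are `0010`. Accept only at S4, where the string currently ends in `0010`.
        0   1  
>  S0   S1  S0 
   S1   S2  S0 
   S2   S2  S3 
   S3   S4  S0 
 * S4   S2  S0 
(> = start, * = accepting)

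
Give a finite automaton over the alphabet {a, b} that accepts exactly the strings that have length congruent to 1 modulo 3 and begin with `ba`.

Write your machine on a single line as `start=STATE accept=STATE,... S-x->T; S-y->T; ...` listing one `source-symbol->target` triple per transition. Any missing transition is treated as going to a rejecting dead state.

Run two small machines in parallel and take their product. The first has 3 states tracking the input length modulo 3; the second has 4 states tracking whether the input so far still matches the prefix `ba`. A product state is a pair (one from each), accepting exactly when both do. After merging equivalent states the machine shrinks.
A 6-state machine:
        a   b  
>  q0   q1  q2 
   q1   q1  q1 
   q2   q3  q1 
   q3   q4  q4 
   q4   q5  q5 
 * q5   q3  q3 
(> = start, * = accepting)

start=q0; accept=q5; q0-a->q1; q0-b->q2; q1-a->q1; q1-b->q1; q2-a->q3; q2-b->q1; q3-a->q4; q3-b->q4; q4-a->q5; q4-b->q5; q5-a->q3; q5-b->q3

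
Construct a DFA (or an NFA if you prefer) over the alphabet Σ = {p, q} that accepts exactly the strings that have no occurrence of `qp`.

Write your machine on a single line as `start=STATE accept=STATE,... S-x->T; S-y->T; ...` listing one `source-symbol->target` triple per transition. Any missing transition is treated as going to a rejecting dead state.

start=s0; accept=s0,s1; s0-p->s0; s0-q->s1; s1-p->s2; s1-q->s1; s2-p->s2; s2-q->s2

This is the complement of 'contains `qp`'. Use the same substring-matching states — s0 through s2 holding how much of `qp` has just been matched — but flip the accepting set: everything except the trap s2 accepts.
With 3 states:
        p   q  
>* s0   s0  s1 
 * s1   s2  s1 
   s2   s2  s2 
(> = start, * = accepting)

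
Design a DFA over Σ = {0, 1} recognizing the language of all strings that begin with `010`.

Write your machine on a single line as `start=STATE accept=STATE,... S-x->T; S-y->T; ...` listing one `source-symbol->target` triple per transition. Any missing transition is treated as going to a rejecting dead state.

Walk along `010` while the input agrees: from q0 take `0` to q1, and so on. Any deviation drops to the rejecting sink q4. Once q3 is reached the prefix is confirmed and every continuation is accepted.
        0   1  
>  q0   q1  q4 
   q1   q4  q2 
   q2   q3  q4 
 * q3   q3  q3 
   q4   q4  q4 
(> = start, * = accepting)

start=q0; accept=q3; q0-0->q1; q0-1->q4; q1-0->q4; q1-1->q2; q2-0->q3; q2-1->q4; q3-0->q3; q3-1->q3; q4-0->q4; q4-1->q4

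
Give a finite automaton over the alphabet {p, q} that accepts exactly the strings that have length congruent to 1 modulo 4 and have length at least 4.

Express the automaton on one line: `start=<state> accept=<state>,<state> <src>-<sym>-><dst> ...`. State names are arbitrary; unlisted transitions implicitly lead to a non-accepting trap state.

start=A accept=F A-p->B A-q->B B-p->C B-q->C C-p->D C-q->D D-p->E D-q->E E-p->F E-q->F F-p->C F-q->C

Run two small machines in parallel and take their product. The first has 4 states tracking the input length modulo 4; the second has 6 states tracking the input length, saturating at 5. A product state is a pair (one from each), accepting exactly when both do. Equivalent product states are then merged.
       p  q 
>  A   B  B 
   B   C  C 
   C   D  D 
   D   E  E 
   E   F  F 
 * F   C  C 
(> = start, * = accepting)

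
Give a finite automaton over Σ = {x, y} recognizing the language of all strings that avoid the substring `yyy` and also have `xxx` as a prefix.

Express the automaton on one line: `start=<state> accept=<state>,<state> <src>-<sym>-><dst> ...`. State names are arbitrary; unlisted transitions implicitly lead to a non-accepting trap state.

Build one automaton per condition and run them in lockstep. The first has 4 states tracking partial matches of the forbidden pattern `yyy`; the second has 5 states tracking whether the input so far still matches the prefix `xxx`. A product state is a pair (one from each), accepting exactly when both do.
With 11 states:
          x    y  
>  S0     S1   S2 
   S1     S3   S2 
   S2     S4   S5 
   S3     S6   S2 
   S4     S4   S2 
   S5     S4   S7 
 * S6     S6   S8 
   S7     S7   S7 
 * S8     S6   S9 
 * S9     S6  S10 
   S10   S10  S10 
(> = start, * = accepting)

start=S0 accept=S6,S8,S9 S0-x->S1 S0-y->S2 S1-x->S3 S1-y->S2 S2-x->S4 S2-y->S5 S3-x->S6 S3-y->S2 S4-x->S4 S4-y->S2 S5-x->S4 S5-y->S7 S6-x->S6 S6-y->S8 S7-x->S7 S7-y->S7 S8-x->S6 S8-y->S9 S9-x->S6 S9-y->S10 S10-x->S10 S10-y->S10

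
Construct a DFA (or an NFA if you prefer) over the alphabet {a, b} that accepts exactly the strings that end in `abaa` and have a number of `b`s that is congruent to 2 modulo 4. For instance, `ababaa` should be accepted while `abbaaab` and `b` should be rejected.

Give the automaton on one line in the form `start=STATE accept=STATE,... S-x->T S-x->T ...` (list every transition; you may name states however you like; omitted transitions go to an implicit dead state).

Handle the two conditions separately and then intersect. One (5 states) tracks how much of the suffix `abaa` has currently been matched; the other (4 states) tracks the count of `b`s modulo 4. Each combined state is a pair, one component from each; accept when both components accept.
          a    b  
>  q0     q1   q2 
   q1     q1   q3 
   q2     q4   q5 
   q3     q6   q5 
   q4     q4   q7 
   q5     q8   q9 
   q6    q10   q7 
   q7    q11   q9 
   q8     q8  q12 
   q9    q13   q0 
   q10    q4   q7 
   q11   q14  q12 
   q12   q15   q0 
   q13   q13  q16 
 * q14    q8  q12 
   q15   q17  q16 
   q16   q18   q2 
   q17   q13  q16 
   q18   q19   q3 
   q19    q1   q3 
(> = start, * = accepting)

start=q0 accept=q14 q0-a->q1 q0-b->q2 q1-a->q1 q1-b->q3 q2-a->q4 q2-b->q5 q3-a->q6 q3-b->q5 q4-a->q4 q4-b->q7 q5-a->q8 q5-b->q9 q6-a->q10 q6-b->q7 q7-a->q11 q7-b->q9 q8-a->q8 q8-b->q12 q9-a->q13 q9-b->q0 q10-a->q4 q10-b->q7 q11-a->q14 q11-b->q12 q12-a->q15 q12-b->q0 q13-a->q13 q13-b->q16 q14-a->q8 q14-b->q12 q15-a->q17 q15-b->q16 q16-a->q18 q16-b->q2 q17-a->q13 q17-b->q16 q18-a->q19 q18-b->q3 q19-a->q1 q19-b->q3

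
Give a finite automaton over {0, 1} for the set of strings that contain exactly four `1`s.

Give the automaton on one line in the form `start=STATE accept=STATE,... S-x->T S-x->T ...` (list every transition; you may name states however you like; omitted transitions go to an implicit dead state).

start=S0 accept=S4 S0-0->S0 S0-1->S1 S1-0->S1 S1-1->S2 S2-0->S2 S2-1->S3 S3-0->S3 S3-1->S4 S4-0->S4 S4-1->S5 S5-0->S5 S5-1->S5

Only the number of `1`s matters, and only up to 5. Make a chain S0 → S1 → S2 → S3 → S4 → S5 advanced by each `1` (with S5 absorbing); every other symbol self-loops. The accepting set is {S4}.
A 6-state machine:
        0   1  
>  S0   S0  S1 
   S1   S1  S2 
   S2   S2  S3 
   S3   S3  S4 
 * S4   S4  S5 
   S5   S5  S5 
(> = start, * = accepting)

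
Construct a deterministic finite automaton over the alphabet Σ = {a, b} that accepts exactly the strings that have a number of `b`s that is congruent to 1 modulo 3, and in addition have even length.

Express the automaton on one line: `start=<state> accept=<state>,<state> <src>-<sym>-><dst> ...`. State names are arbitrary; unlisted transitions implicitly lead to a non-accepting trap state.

Handle the two conditions separately and then intersect. One (3 states) tracks the count of `b`s modulo 3; the other (2 states) tracks the input length modulo 2. Each combined state is a pair, one component from each; accept when both components accept.
6 states suffice.
        a   b  
>  q0   q1  q2 
   q1   q0  q3 
   q2   q3  q4 
 * q3   q2  q5 
   q4   q5  q1 
   q5   q4  q0 
(> = start, * = accepting)

start=q0 accept=q3 q0-a->q1 q0-b->q2 q1-a->q0 q1-b->q3 q2-a->q3 q2-b->q4 q3-a->q2 q3-b->q5 q4-a->q5 q4-b->q1 q5-a->q4 q5-b->q0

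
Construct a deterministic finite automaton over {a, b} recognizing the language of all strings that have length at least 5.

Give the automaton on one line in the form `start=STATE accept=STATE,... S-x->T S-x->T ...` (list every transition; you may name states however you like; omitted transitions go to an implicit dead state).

start=S0 accept=S5,S6 S0-a->S1 S0-b->S1 S1-a->S2 S1-b->S2 S2-a->S3 S2-b->S3 S3-a->S4 S3-b->S4 S4-a->S5 S4-b->S5 S5-a->S6 S5-b->S6 S6-a->S6 S6-b->S6

We only need to distinguish lengths 0, 1, …, 5, and '>5'. Chain S0 → S1 → S2 → S3 → S4 → S5 → S6 on every symbol, with S6 looping. Accepting states: {S5, S6}.
With 7 states:
        a   b  
>  S0   S1  S1 
   S1   S2  S2 
   S2   S3  S3 
   S3   S4  S4 
   S4   S5  S5 
 * S5   S6  S6 
 * S6   S6  S6 
(> = start, * = accepting)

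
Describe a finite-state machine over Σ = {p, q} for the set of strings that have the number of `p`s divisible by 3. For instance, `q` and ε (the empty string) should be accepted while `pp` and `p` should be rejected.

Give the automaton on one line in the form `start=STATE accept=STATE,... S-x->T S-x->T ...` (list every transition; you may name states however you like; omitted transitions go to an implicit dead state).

Keep the running count of `p`s modulo 3: each `p` advances along the cycle s0 → s1 → s2 → s0 while other symbols loop. Accept at s0.
        p   q  
>* s0   s1  s0 
   s1   s2  s1 
   s2   s0  s2 
(> = start, * = accepting)

start=s0 accept=s0 s0-p->s1 s0-q->s0 s1-p->s2 s1-q->s1 s2-p->s0 s2-q->s2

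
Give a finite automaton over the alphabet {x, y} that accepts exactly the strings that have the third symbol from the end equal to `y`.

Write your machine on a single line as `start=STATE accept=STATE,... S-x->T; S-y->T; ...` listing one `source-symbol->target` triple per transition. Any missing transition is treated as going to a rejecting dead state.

Because acceptance depends on a position counted from the end, the machine has to buffer the most recent 3 symbols. Make each state the string of the last up-to-3 symbols read; on input `x` shift the window left and append `x`. Accept when the buffered window has length 3 and begins with `y`.
          x    y  
>  q0     q1   q2 
   q1     q3   q4 
   q2     q5   q6 
   q3     q7   q8 
   q4     q9  q10 
   q5    q11  q12 
   q6    q13  q14 
   q7     q7   q8 
   q8     q9  q10 
   q9    q11  q12 
   q10   q13  q14 
 * q11    q7   q8 
 * q12    q9  q10 
 * q13   q11  q12 
 * q14   q13  q14 
(> = start, * = accepting)

start=q0; accept=q11,q12,q13,q14; q0-x->q1; q0-y->q2; q1-x->q3; q1-y->q4; q2-x->q5; q2-y->q6; q3-x->q7; q3-y->q8; q4-x->q9; q4-y->q10; q5-x->q11; q5-y->q12; q6-x->q13; q6-y->q14; q7-x->q7; q7-y->q8; q8-x->q9; q8-y->q10; q9-x->q11; q9-y->q12; q10-x->q13; q10-y->q14; q11-x->q7; q11-y->q8; q12-x->q9; q12-y->q10; q13-x->q11; q13-y->q12; q14-x->q13; q14-y->q14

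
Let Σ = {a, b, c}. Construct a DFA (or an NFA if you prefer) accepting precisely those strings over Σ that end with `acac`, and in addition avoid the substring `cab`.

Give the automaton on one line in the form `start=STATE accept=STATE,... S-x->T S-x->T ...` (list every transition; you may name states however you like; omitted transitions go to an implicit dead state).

start=s0 accept=s7 s0-a->s1 s0-b->s0 s0-c->s2 s1-a->s1 s1-b->s0 s1-c->s3 s2-a->s4 s2-b->s0 s2-c->s2 s3-a->s5 s3-b->s0 s3-c->s2 s4-a->s1 s4-b->s6 s4-c->s3 s5-a->s1 s5-b->s6 s5-c->s7 s6-a->s6 s6-b->s6 s6-c->s6 s7-a->s5 s7-b->s0 s7-c->s2

Run two small machines in parallel and take their product. The first has 5 states tracking how much of the suffix `acac` has currently been matched; the second has 4 states tracking partial matches of the forbidden pattern `cab`. A product state is a pair (one from each), accepting exactly when both do. Minimizing collapses redundant product states.
With 8 states:
        a   b   c  
>  s0   s1  s0  s2 
   s1   s1  s0  s3 
   s2   s4  s0  s2 
   s3   s5  s0  s2 
   s4   s1  s6  s3 
   s5   s1  s6  s7 
   s6   s6  s6  s6 
 * s7   s5  s0  s2 
(> = start, * = accepting)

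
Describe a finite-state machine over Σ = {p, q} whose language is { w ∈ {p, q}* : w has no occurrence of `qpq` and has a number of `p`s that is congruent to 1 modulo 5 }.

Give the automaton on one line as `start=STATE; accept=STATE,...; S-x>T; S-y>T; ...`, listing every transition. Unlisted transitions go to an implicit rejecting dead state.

Handle the two conditions separately and then intersect. The first has 4 states tracking partial matches of the forbidden pattern `qpq`; the second has 5 states tracking the count of `p`s modulo 5. A product state is a pair (one from each), accepting exactly when both do. Equivalent product states are then merged.
       p  q 
>  A   B  C 
 * B   D  E 
   C   F  C 
   D   G  H 
 * E   I  E 
 * F   D  J 
   G   K  L 
   H   M  H 
   I   G  J 
   J   J  J 
   K   A  N 
   L   O  L 
   M   K  J 
   N   P  N 
   O   A  J 
   P   B  J 
(> = start, * = accepting)

start=A; accept=B,E,F; A-p>B; A-q>C; B-p>D; B-q>E; C-p>F; C-q>C; D-p>G; D-q>H; E-p>I; E-q>E; F-p>D; F-q>J; G-p>K; G-q>L; H-p>M; H-q>H; I-p>G; I-q>J; J-p>J; J-q>J; K-p>A; K-q>N; L-p>O; L-q>L; M-p>K; M-q>J; N-p>P; N-q>N; O-p>A; O-q>J; P-p>B; P-q>J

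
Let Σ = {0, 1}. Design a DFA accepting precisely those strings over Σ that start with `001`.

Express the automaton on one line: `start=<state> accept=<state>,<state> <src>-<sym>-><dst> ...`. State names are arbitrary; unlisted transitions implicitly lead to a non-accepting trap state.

start=S0 accept=S3 S0-0->S1 S0-1->S4 S1-0->S2 S1-1->S4 S2-0->S4 S2-1->S3 S3-0->S3 S3-1->S3 S4-0->S4 S4-1->S4

Walk along `001` while the input agrees: from S0 take `0` to S1, and so on. Any deviation drops to the rejecting sink S4. Once S3 is reached the prefix is confirmed and every continuation is accepted.
5 states suffice.
        0   1  
>  S0   S1  S4 
   S1   S2  S4 
   S2   S4  S3 
 * S3   S3  S3 
   S4   S4  S4 
(> = start, * = accepting)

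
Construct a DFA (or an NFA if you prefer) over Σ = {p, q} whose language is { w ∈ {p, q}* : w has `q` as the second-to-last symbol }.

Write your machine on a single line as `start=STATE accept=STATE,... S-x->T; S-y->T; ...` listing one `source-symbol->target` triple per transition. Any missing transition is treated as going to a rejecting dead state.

start=s0; accept=s5,s6; s0-p->s1; s0-q->s2; s1-p->s3; s1-q->s4; s2-p->s5; s2-q->s6; s3-p->s3; s3-q->s4; s4-p->s5; s4-q->s6; s5-p->s3; s5-q->s4; s6-p->s5; s6-q->s6

Because acceptance depends on a position counted from the end, the machine has to buffer the most recent 2 symbols. Make each state the string of the last up-to-2 symbols read; on input `x` shift the window left and append `x`. Accept when the buffered window has length 2 and begins with `q`.
7 states suffice.
        p   q  
>  s0   s1  s2 
   s1   s3  s4 
   s2   s5  s6 
   s3   s3  s4 
   s4   s5  s6 
 * s5   s3  s4 
 * s6   s5  s6 
(> = start, * = accepting)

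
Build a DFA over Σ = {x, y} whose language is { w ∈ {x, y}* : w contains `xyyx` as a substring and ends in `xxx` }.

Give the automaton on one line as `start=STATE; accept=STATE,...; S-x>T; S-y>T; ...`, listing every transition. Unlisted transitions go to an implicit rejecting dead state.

start=S0; accept=S9; S0-x>S1; S0-y>S0; S1-x>S2; S1-y>S3; S2-x>S4; S2-y>S3; S3-x>S1; S3-y>S5; S4-x>S4; S4-y>S3; S5-x>S6; S5-y>S0; S6-x>S7; S6-y>S8; S7-x>S9; S7-y>S8; S8-x>S6; S8-y>S8; S9-x>S9; S9-y>S8

Build one automaton per condition and run them in lockstep. The first has 5 states tracking whether and how much of `xyyx` has been seen; the second has 4 states tracking how much of the suffix `xxx` has currently been matched. A product state is a pair (one from each), accepting exactly when both do.
        x   y  
>  S0   S1  S0 
   S1   S2  S3 
   S2   S4  S3 
   S3   S1  S5 
   S4   S4  S3 
   S5   S6  S0 
   S6   S7  S8 
   S7   S9  S8 
   S8   S6  S8 
 * S9   S9  S8 
(> = start, * = accepting)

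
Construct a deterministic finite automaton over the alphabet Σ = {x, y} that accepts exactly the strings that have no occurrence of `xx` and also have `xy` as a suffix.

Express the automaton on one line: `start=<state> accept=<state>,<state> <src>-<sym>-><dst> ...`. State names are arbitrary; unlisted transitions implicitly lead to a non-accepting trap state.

Run two small machines in parallel and take their product. The first has 3 states tracking partial matches of the forbidden pattern `xx`; the second has 3 states tracking how much of the suffix `xy` has currently been matched. A product state is a pair (one from each), accepting exactly when both do. Equivalent product states are then merged.
        x   y  
>  S0   S1  S0 
   S1   S2  S3 
   S2   S2  S2 
 * S3   S1  S0 
(> = start, * = accepting)

start=S0 accept=S3 S0-x->S1 S0-y->S0 S1-x->S2 S1-y->S3 S2-x->S2 S2-y->S2 S3-x->S1 S3-y->S0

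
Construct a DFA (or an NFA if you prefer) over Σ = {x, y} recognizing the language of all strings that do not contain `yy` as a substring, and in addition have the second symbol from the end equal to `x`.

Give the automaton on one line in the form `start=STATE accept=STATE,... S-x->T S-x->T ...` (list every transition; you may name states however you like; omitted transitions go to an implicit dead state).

Run two small machines in parallel and take their product. The first has 3 states tracking partial matches of the forbidden pattern `yy`; the second has 7 states tracking the last 2 symbols read. A product state is a pair (one from each), accepting exactly when both do.
        x   y  
>  q0   q1  q2 
   q1   q3  q4 
   q2   q5  q6 
 * q3   q3  q4 
 * q4   q5  q6 
   q5   q3  q4 
   q6   q7  q6 
   q7   q8  q9 
   q8   q8  q9 
   q9   q7  q6 
(> = start, * = accepting)

start=q0 accept=q3,q4 q0-x->q1 q0-y->q2 q1-x->q3 q1-y->q4 q2-x->q5 q2-y->q6 q3-x->q3 q3-y->q4 q4-x->q5 q4-y->q6 q5-x->q3 q5-y->q4 q6-x->q7 q6-y->q6 q7-x->q8 q7-y->q9 q8-x->q8 q8-y->q9 q9-x->q7 q9-y->q6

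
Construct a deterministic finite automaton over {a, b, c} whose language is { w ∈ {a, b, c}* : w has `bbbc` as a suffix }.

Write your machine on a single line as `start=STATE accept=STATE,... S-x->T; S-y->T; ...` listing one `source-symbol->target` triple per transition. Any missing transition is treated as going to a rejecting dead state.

Remember how much of `bbbc` the current input suffix matches. State q0 means no match yet; q1 means the last symbol is `b`; q2 means the last 2 symbols are `bb`; q3 means the last 3 symbols are `bbb`; q4 means the last 4 symbols are `bbbc`. Only q4 accepts. On a mismatch, fall back to the longest proper suffix that is still a prefix of `bbbc`.
A 5-state machine:
        a   b   c  
>  q0   q0  q1  q0 
   q1   q0  q2  q0 
   q2   q0  q3  q0 
   q3   q0  q3  q4 
 * q4   q0  q1  q0 
(> = start, * = accepting)

start=q0; accept=q4; q0-a->q0; q0-b->q1; q0-c->q0; q1-a->q0; q1-b->q2; q1-c->q0; q2-a->q0; q2-b->q3; q2-c->q0; q3-a->q0; q3-b->q3; q3-c->q4; q4-a->q0; q4-b->q1; q4-c->q0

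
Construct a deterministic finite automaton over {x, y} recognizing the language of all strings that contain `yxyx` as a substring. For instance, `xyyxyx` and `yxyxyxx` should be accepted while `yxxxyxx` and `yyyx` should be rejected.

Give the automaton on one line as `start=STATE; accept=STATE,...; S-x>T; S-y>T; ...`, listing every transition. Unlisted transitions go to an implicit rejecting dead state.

States s0..s3 record the length of the longest prefix of `yxyx` that matches the current input suffix. Reaching s4 means `yxyx` has been seen, and we stay there forever. Accept from s4.
5 states suffice.
        x   y  
>  s0   s0  s1 
   s1   s2  s1 
   s2   s0  s3 
   s3   s4  s1 
 * s4   s4  s4 
(> = start, * = accepting)

start=s0; accept=s4; s0-x>s0; s0-y>s1; s1-x>s2; s1-y>s1; s2-x>s0; s2-y>s3; s3-x>s4; s3-y>s1; s4-x>s4; s4-y>s4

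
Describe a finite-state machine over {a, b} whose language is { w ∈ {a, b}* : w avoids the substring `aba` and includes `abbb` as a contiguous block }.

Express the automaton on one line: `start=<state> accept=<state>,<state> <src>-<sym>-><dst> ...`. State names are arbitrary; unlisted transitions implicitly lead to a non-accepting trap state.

start=S0 accept=S5,S6,S7 S0-a->S1 S0-b->S0 S1-a->S1 S1-b->S2 S2-a->S3 S2-b->S4 S3-a->S3 S3-b->S3 S4-a->S1 S4-b->S5 S5-a->S6 S5-b->S5 S6-a->S6 S6-b->S7 S7-a->S3 S7-b->S5

Build one automaton per condition and run them in lockstep. The first has 4 states tracking partial matches of the forbidden pattern `aba`; the second has 5 states tracking whether and how much of `abbb` has been seen. A product state is a pair (one from each), accepting exactly when both do. Minimizing collapses redundant product states.
With 8 states:
        a   b  
>  S0   S1  S0 
   S1   S1  S2 
   S2   S3  S4 
   S3   S3  S3 
   S4   S1  S5 
 * S5   S6  S5 
 * S6   S6  S7 
 * S7   S3  S5 
(> = start, * = accepting)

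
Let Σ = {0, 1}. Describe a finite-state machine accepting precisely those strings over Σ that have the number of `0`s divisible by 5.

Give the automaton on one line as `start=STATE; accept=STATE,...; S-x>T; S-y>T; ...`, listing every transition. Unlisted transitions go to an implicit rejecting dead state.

Keep the running count of `0`s modulo 5: each `0` advances along the cycle q0 → q1 → q2 → q3 → q4 → q0 while other symbols loop. Accept at q0.
5 states suffice.
        0   1  
>* q0   q1  q0 
   q1   q2  q1 
   q2   q3  q2 
   q3   q4  q3 
   q4   q0  q4 
(> = start, * = accepting)

start=q0; accept=q0; q0-0>q1; q0-1>q0; q1-0>q2; q1-1>q1; q2-0>q3; q2-1>q2; q3-0>q4; q3-1>q3; q4-0>q0; q4-1>q4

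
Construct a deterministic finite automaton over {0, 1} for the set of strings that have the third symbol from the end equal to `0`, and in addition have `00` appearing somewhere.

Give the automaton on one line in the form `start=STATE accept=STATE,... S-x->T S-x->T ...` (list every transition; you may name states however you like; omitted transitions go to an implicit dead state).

Run two small machines in parallel and take their product. One (15 states) tracks the last 3 symbols read; the other (3 states) tracks whether and how much of `00` has been seen. Each combined state is a pair, one component from each; accept when both components accept. Equivalent product states are then merged.
10 states suffice.
       0  1 
>  A   B  A 
   B   C  A 
   C   D  E 
 * D   D  E 
 * E   F  G 
 * F   C  H 
 * G   I  J 
   H   F  G 
   I   C  H 
   J   I  J 
(> = start, * = accepting)

start=A accept=D,E,F,G A-0->B A-1->A B-0->C B-1->A C-0->D C-1->E D-0->D D-1->E E-0->F E-1->G F-0->C F-1->H G-0->I G-1->J H-0->F H-1->G I-0->C I-1->H J-0->I J-1->J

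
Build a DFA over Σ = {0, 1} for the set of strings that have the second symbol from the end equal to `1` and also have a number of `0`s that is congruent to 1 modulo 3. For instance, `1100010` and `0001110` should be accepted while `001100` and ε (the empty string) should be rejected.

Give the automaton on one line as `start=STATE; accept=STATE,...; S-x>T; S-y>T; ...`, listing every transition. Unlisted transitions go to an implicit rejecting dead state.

Build one automaton per condition and run them in lockstep. One (7 states) tracks the last 2 symbols read; the other (3 states) tracks the count of `0`s modulo 3. Each combined state is a pair, one component from each; accept when both components accept. Equivalent product states are then merged.
A 7-state machine:
       0  1 
>  A   B  C 
   B   D  E 
   C   F  C 
   D   A  D 
   E   D  G 
 * F   D  E 
 * G   D  G 
(> = start, * = accepting)

start=A; accept=F,G; A-0>B; A-1>C; B-0>D; B-1>E; C-0>F; C-1>C; D-0>A; D-1>D; E-0>D; E-1>G; F-0>D; F-1>E; G-0>D; G-1>G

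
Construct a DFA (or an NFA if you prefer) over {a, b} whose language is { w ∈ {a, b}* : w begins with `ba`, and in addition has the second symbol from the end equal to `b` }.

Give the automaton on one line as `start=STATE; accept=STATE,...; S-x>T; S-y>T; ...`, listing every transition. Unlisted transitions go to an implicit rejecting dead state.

Run two small machines in parallel and take their product. One (4 states) tracks whether the input so far still matches the prefix `ba`; the other (7 states) tracks the last 2 symbols read. Each combined state is a pair, one component from each; accept when both components accept.
With 11 states:
          a    b  
>  S0     S1   S2 
   S1     S3   S4 
   S2     S5   S6 
   S3     S3   S4 
   S4     S7   S6 
 * S5     S8   S9 
   S6     S7   S6 
   S7     S3   S4 
   S8     S8   S9 
   S9     S5  S10 
 * S10    S5  S10 
(> = start, * = accepting)

start=S0; accept=S5,S10; S0-a>S1; S0-b>S2; S1-a>S3; S1-b>S4; S2-a>S5; S2-b>S6; S3-a>S3; S3-b>S4; S4-a>S7; S4-b>S6; S5-a>S8; S5-b>S9; S6-a>S7; S6-b>S6; S7-a>S3; S7-b>S4; S8-a>S8; S8-b>S9; S9-a>S5; S9-b>S10; S10-a>S5; S10-b>S10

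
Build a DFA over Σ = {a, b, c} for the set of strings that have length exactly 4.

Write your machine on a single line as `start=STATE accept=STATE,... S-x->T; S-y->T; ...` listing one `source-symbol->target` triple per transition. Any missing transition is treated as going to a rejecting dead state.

Count input length up to 5: every symbol moves from q0 toward q5, which means 'more than 4' and absorbs. Accept from {q4}.
With 6 states:
        a   b   c  
>  q0   q1  q1  q1 
   q1   q2  q2  q2 
   q2   q3  q3  q3 
   q3   q4  q4  q4 
 * q4   q5  q5  q5 
   q5   q5  q5  q5 
(> = start, * = accepting)

start=q0; accept=q4; q0-a->q1; q0-b->q1; q0-c->q1; q1-a->q2; q1-b->q2; q1-c->q2; q2-a->q3; q2-b->q3; q2-c->q3; q3-a->q4; q3-b->q4; q3-c->q4; q4-a->q5; q4-b->q5; q4-c->q5; q5-a->q5; q5-b->q5; q5-c->q5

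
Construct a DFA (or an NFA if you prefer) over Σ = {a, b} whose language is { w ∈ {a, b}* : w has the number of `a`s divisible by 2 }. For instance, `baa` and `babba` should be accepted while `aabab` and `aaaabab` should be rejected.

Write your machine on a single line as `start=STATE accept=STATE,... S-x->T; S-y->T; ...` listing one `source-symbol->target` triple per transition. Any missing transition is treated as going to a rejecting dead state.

start=s0; accept=s0; s0-a->s1; s0-b->s0; s1-a->s0; s1-b->s1

Keep the running count of `a`s modulo 2: each `a` advances along the cycle s0 → s1 → s0 while other symbols loop. Accept at s0.
        a   b  
>* s0   s1  s0 
   s1   s0  s1 
(> = start, * = accepting)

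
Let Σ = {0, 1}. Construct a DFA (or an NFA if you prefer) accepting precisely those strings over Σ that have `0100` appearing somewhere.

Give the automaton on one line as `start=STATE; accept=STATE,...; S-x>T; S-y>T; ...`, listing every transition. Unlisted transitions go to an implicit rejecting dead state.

start=A; accept=E; A-0>B; A-1>A; B-0>B; B-1>C; C-0>D; C-1>A; D-0>E; D-1>C; E-0>E; E-1>E

Track how much of `0100` has been matched so far: state A is no progress, E is the absorbing accept state reached once `0100` has occurred. Intermediate states record partial matches; on a mismatch, fall back to the longest reusable overlap.
With 5 states:
       0  1 
>  A   B  A 
   B   B  C 
   C   D  A 
   D   E  C 
 * E   E  E 
(> = start, * = accepting)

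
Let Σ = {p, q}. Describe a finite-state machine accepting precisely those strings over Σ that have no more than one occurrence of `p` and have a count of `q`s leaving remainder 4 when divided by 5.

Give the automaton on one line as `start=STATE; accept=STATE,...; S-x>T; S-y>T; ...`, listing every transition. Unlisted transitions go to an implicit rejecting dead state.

Handle the two conditions separately and then intersect. One (3 states) tracks the count of `p`s, saturating at 2; the other (5 states) tracks the count of `q`s modulo 5. Each combined state is a pair, one component from each; accept when both components accept. Minimizing collapses redundant product states.
       p  q 
>  A   B  C 
   B   D  E 
   C   E  F 
   D   D  D 
   E   D  G 
   F   G  H 
   G   D  I 
   H   I  J 
   I   D  K 
 * J   K  A 
 * K   D  B 
(> = start, * = accepting)

start=A; accept=J,K; A-p>B; A-q>C; B-p>D; B-q>E; C-p>E; C-q>F; D-p>D; D-q>D; E-p>D; E-q>G; F-p>G; F-q>H; G-p>D; G-q>I; H-p>I; H-q>J; I-p>D; I-q>K; J-p>K; J-q>A; K-p>D; K-q>B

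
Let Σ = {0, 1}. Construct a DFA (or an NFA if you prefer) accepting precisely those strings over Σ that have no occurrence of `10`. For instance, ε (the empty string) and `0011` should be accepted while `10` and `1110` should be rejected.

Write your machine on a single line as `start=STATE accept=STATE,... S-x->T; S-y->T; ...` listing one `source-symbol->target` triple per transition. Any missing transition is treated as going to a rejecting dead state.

Track partial matches of the forbidden pattern `10`. State s2 is a dead state reached once `10` has occurred; every other state accepts. s0 means no part of `10` is currently matched.
        0   1  
>* s0   s0  s1 
 * s1   s2  s1 
   s2   s2  s2 
(> = start, * = accepting)

start=s0; accept=s0,s1; s0-0->s0; s0-1->s1; s1-0->s2; s1-1->s1; s2-0->s2; s2-1->s2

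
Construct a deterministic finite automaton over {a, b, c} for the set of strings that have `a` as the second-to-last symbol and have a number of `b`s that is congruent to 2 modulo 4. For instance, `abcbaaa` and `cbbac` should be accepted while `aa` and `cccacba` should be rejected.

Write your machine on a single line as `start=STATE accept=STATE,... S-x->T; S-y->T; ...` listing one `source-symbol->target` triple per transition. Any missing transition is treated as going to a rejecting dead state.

start=S0; accept=S4,S7; S0-a->S0; S0-b->S1; S0-c->S0; S1-a->S2; S1-b->S3; S1-c->S1; S2-a->S2; S2-b->S4; S2-c->S1; S3-a->S5; S3-b->S6; S3-c->S3; S4-a->S5; S4-b->S6; S4-c->S3; S5-a->S7; S5-b->S6; S5-c->S4; S6-a->S6; S6-b->S0; S6-c->S6; S7-a->S7; S7-b->S6; S7-c->S4

Build one automaton per condition and run them in lockstep. One (13 states) tracks the last 2 symbols read; the other (4 states) tracks the count of `b`s modulo 4. Each combined state is a pair, one component from each; accept when both components accept. Minimizing collapses redundant product states.
With 8 states:
        a   b   c  
>  S0   S0  S1  S0 
   S1   S2  S3  S1 
   S2   S2  S4  S1 
   S3   S5  S6  S3 
 * S4   S5  S6  S3 
   S5   S7  S6  S4 
   S6   S6  S0  S6 
 * S7   S7  S6  S4 
(> = start, * = accepting)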